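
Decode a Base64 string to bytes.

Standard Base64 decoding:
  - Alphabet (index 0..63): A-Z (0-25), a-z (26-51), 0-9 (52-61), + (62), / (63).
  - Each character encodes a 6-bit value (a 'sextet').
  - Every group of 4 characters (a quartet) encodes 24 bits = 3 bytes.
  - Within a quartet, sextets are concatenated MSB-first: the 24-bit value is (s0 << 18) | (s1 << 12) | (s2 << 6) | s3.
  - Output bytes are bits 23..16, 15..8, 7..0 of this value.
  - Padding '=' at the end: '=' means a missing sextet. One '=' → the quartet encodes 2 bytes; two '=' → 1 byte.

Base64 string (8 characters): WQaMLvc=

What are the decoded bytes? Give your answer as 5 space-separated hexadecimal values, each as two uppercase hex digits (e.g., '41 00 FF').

Answer: 59 06 8C 2E F7

Derivation:
After char 0 ('W'=22): chars_in_quartet=1 acc=0x16 bytes_emitted=0
After char 1 ('Q'=16): chars_in_quartet=2 acc=0x590 bytes_emitted=0
After char 2 ('a'=26): chars_in_quartet=3 acc=0x1641A bytes_emitted=0
After char 3 ('M'=12): chars_in_quartet=4 acc=0x59068C -> emit 59 06 8C, reset; bytes_emitted=3
After char 4 ('L'=11): chars_in_quartet=1 acc=0xB bytes_emitted=3
After char 5 ('v'=47): chars_in_quartet=2 acc=0x2EF bytes_emitted=3
After char 6 ('c'=28): chars_in_quartet=3 acc=0xBBDC bytes_emitted=3
Padding '=': partial quartet acc=0xBBDC -> emit 2E F7; bytes_emitted=5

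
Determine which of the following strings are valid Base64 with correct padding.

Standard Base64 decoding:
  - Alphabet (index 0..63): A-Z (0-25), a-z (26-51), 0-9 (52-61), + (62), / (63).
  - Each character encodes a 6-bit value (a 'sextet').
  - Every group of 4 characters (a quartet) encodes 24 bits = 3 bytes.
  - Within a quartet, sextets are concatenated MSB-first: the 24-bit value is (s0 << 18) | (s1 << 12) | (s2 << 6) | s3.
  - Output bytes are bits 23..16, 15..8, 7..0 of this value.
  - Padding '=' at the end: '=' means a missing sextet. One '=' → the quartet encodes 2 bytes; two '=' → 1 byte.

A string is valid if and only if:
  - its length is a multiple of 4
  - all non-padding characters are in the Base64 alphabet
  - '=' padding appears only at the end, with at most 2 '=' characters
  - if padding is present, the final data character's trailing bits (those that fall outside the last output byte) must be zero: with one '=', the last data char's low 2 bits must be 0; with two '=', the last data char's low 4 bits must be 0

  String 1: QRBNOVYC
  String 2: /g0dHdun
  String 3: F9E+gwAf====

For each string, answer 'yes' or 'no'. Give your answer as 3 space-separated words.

Answer: yes yes no

Derivation:
String 1: 'QRBNOVYC' → valid
String 2: '/g0dHdun' → valid
String 3: 'F9E+gwAf====' → invalid (4 pad chars (max 2))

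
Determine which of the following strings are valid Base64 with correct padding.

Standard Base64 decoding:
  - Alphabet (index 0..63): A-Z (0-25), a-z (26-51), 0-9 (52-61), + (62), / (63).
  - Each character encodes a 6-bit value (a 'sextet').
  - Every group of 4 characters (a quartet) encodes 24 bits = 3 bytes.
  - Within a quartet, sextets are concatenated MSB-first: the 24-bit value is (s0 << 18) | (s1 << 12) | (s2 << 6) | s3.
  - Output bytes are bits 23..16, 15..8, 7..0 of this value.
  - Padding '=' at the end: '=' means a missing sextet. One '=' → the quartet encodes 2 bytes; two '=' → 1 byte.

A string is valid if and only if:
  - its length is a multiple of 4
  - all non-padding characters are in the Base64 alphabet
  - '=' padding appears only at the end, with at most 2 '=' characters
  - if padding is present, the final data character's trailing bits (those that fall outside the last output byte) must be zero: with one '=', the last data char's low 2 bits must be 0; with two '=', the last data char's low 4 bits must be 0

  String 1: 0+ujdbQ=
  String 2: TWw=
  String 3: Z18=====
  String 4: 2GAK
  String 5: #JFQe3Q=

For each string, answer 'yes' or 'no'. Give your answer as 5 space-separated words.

Answer: yes yes no yes no

Derivation:
String 1: '0+ujdbQ=' → valid
String 2: 'TWw=' → valid
String 3: 'Z18=====' → invalid (5 pad chars (max 2))
String 4: '2GAK' → valid
String 5: '#JFQe3Q=' → invalid (bad char(s): ['#'])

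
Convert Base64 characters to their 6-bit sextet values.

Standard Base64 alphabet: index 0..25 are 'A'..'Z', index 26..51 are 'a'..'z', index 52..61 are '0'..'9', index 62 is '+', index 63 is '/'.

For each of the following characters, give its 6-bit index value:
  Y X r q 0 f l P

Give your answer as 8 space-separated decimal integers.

'Y': A..Z range, ord('Y') − ord('A') = 24
'X': A..Z range, ord('X') − ord('A') = 23
'r': a..z range, 26 + ord('r') − ord('a') = 43
'q': a..z range, 26 + ord('q') − ord('a') = 42
'0': 0..9 range, 52 + ord('0') − ord('0') = 52
'f': a..z range, 26 + ord('f') − ord('a') = 31
'l': a..z range, 26 + ord('l') − ord('a') = 37
'P': A..Z range, ord('P') − ord('A') = 15

Answer: 24 23 43 42 52 31 37 15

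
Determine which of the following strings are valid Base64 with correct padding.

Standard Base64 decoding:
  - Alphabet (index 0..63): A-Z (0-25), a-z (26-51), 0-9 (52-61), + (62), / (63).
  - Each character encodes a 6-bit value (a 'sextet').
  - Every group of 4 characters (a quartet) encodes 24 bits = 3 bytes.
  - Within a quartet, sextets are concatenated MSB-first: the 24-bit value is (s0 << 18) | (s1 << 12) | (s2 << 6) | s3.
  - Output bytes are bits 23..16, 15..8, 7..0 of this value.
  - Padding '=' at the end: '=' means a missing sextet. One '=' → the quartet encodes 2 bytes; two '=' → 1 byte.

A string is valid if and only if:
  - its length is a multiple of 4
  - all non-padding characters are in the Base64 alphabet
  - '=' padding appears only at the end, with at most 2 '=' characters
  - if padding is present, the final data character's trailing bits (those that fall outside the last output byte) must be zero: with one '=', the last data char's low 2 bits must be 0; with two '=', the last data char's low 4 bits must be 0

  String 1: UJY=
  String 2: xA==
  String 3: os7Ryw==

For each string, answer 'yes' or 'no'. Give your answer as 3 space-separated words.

Answer: yes yes yes

Derivation:
String 1: 'UJY=' → valid
String 2: 'xA==' → valid
String 3: 'os7Ryw==' → valid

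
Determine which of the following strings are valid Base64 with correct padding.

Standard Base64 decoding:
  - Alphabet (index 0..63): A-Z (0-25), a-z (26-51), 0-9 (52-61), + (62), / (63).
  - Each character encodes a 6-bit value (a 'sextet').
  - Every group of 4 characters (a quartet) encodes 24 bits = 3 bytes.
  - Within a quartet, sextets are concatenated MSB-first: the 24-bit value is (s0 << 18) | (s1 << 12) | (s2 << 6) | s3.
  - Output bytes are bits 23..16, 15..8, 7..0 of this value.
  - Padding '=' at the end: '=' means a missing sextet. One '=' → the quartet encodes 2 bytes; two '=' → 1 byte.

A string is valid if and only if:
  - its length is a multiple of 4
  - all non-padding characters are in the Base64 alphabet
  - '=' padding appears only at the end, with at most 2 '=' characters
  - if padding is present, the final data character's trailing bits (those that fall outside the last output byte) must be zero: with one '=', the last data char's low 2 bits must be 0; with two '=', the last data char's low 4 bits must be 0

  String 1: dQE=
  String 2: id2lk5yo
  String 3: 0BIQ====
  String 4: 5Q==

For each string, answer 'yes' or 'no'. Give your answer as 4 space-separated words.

String 1: 'dQE=' → valid
String 2: 'id2lk5yo' → valid
String 3: '0BIQ====' → invalid (4 pad chars (max 2))
String 4: '5Q==' → valid

Answer: yes yes no yes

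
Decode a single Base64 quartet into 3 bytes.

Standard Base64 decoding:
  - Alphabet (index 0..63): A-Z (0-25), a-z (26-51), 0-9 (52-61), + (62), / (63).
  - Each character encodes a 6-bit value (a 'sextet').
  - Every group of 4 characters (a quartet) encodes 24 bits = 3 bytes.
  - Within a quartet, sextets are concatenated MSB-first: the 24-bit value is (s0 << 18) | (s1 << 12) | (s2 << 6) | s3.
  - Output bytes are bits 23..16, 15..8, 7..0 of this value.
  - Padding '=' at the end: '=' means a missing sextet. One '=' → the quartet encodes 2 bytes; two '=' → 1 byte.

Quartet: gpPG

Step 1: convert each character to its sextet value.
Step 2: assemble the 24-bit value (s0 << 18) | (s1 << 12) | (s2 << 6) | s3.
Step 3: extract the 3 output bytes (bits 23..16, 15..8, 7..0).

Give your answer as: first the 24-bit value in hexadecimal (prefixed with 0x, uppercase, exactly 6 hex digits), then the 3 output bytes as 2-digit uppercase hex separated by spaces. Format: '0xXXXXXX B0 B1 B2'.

Sextets: g=32, p=41, P=15, G=6
24-bit: (32<<18) | (41<<12) | (15<<6) | 6
      = 0x800000 | 0x029000 | 0x0003C0 | 0x000006
      = 0x8293C6
Bytes: (v>>16)&0xFF=82, (v>>8)&0xFF=93, v&0xFF=C6

Answer: 0x8293C6 82 93 C6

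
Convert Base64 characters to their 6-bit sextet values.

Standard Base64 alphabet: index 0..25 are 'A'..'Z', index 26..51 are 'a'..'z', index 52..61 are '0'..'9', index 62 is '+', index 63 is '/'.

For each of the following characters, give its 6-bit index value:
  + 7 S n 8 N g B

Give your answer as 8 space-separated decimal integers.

'+': index 62
'7': 0..9 range, 52 + ord('7') − ord('0') = 59
'S': A..Z range, ord('S') − ord('A') = 18
'n': a..z range, 26 + ord('n') − ord('a') = 39
'8': 0..9 range, 52 + ord('8') − ord('0') = 60
'N': A..Z range, ord('N') − ord('A') = 13
'g': a..z range, 26 + ord('g') − ord('a') = 32
'B': A..Z range, ord('B') − ord('A') = 1

Answer: 62 59 18 39 60 13 32 1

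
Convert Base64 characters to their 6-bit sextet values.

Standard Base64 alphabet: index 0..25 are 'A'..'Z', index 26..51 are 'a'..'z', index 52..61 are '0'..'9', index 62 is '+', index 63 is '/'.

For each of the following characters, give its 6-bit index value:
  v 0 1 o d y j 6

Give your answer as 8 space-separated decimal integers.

Answer: 47 52 53 40 29 50 35 58

Derivation:
'v': a..z range, 26 + ord('v') − ord('a') = 47
'0': 0..9 range, 52 + ord('0') − ord('0') = 52
'1': 0..9 range, 52 + ord('1') − ord('0') = 53
'o': a..z range, 26 + ord('o') − ord('a') = 40
'd': a..z range, 26 + ord('d') − ord('a') = 29
'y': a..z range, 26 + ord('y') − ord('a') = 50
'j': a..z range, 26 + ord('j') − ord('a') = 35
'6': 0..9 range, 52 + ord('6') − ord('0') = 58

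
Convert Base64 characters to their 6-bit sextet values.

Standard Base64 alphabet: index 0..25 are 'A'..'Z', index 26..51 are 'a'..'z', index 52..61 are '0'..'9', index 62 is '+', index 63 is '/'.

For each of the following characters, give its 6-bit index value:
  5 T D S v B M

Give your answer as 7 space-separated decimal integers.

'5': 0..9 range, 52 + ord('5') − ord('0') = 57
'T': A..Z range, ord('T') − ord('A') = 19
'D': A..Z range, ord('D') − ord('A') = 3
'S': A..Z range, ord('S') − ord('A') = 18
'v': a..z range, 26 + ord('v') − ord('a') = 47
'B': A..Z range, ord('B') − ord('A') = 1
'M': A..Z range, ord('M') − ord('A') = 12

Answer: 57 19 3 18 47 1 12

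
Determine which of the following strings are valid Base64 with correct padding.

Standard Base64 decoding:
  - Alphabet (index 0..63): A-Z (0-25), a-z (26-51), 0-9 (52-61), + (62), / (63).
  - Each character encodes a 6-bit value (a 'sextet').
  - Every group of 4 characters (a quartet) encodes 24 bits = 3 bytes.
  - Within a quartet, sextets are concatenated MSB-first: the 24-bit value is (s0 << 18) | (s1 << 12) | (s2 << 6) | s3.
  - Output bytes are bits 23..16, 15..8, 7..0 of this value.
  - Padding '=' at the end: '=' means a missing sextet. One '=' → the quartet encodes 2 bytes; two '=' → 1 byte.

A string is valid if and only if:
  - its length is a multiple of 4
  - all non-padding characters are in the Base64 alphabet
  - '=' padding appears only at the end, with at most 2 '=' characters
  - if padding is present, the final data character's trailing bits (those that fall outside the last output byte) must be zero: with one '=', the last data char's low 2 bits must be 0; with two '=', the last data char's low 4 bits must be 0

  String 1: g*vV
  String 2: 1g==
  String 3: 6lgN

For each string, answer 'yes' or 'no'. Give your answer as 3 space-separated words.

String 1: 'g*vV' → invalid (bad char(s): ['*'])
String 2: '1g==' → valid
String 3: '6lgN' → valid

Answer: no yes yes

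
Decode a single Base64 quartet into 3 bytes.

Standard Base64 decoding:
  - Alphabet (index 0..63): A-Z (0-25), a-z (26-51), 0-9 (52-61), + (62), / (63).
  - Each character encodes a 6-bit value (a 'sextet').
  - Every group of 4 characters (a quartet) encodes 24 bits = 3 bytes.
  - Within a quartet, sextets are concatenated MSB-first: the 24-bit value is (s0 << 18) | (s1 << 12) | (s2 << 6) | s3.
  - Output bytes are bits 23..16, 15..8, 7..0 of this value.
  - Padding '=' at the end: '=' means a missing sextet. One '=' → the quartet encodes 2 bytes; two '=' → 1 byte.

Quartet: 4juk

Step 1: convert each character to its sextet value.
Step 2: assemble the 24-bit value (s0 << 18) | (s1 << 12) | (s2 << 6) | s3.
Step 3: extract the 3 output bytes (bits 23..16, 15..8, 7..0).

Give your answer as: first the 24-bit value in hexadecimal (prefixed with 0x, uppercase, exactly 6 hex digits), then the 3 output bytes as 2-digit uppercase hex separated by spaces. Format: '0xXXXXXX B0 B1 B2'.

Answer: 0xE23BA4 E2 3B A4

Derivation:
Sextets: 4=56, j=35, u=46, k=36
24-bit: (56<<18) | (35<<12) | (46<<6) | 36
      = 0xE00000 | 0x023000 | 0x000B80 | 0x000024
      = 0xE23BA4
Bytes: (v>>16)&0xFF=E2, (v>>8)&0xFF=3B, v&0xFF=A4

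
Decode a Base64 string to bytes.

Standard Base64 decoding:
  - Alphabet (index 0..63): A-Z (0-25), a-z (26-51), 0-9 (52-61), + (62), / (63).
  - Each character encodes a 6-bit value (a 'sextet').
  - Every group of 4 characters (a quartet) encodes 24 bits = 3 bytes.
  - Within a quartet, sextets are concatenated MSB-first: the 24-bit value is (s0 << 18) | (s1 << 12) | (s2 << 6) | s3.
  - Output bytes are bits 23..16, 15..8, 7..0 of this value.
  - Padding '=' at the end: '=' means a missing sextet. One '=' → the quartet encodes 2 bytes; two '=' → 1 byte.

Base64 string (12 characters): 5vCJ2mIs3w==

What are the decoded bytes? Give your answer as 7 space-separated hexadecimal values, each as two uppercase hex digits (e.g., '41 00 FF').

After char 0 ('5'=57): chars_in_quartet=1 acc=0x39 bytes_emitted=0
After char 1 ('v'=47): chars_in_quartet=2 acc=0xE6F bytes_emitted=0
After char 2 ('C'=2): chars_in_quartet=3 acc=0x39BC2 bytes_emitted=0
After char 3 ('J'=9): chars_in_quartet=4 acc=0xE6F089 -> emit E6 F0 89, reset; bytes_emitted=3
After char 4 ('2'=54): chars_in_quartet=1 acc=0x36 bytes_emitted=3
After char 5 ('m'=38): chars_in_quartet=2 acc=0xDA6 bytes_emitted=3
After char 6 ('I'=8): chars_in_quartet=3 acc=0x36988 bytes_emitted=3
After char 7 ('s'=44): chars_in_quartet=4 acc=0xDA622C -> emit DA 62 2C, reset; bytes_emitted=6
After char 8 ('3'=55): chars_in_quartet=1 acc=0x37 bytes_emitted=6
After char 9 ('w'=48): chars_in_quartet=2 acc=0xDF0 bytes_emitted=6
Padding '==': partial quartet acc=0xDF0 -> emit DF; bytes_emitted=7

Answer: E6 F0 89 DA 62 2C DF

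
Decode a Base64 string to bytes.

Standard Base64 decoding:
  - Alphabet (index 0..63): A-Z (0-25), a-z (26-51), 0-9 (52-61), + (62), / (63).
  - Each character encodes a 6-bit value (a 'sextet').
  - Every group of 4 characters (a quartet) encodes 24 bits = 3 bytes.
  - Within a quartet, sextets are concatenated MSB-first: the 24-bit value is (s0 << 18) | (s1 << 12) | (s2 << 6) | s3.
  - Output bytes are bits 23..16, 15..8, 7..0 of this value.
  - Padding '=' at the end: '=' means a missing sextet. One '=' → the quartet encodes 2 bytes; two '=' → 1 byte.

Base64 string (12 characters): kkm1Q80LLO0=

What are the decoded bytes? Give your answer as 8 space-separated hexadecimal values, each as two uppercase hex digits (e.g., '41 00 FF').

Answer: 92 49 B5 43 CD 0B 2C ED

Derivation:
After char 0 ('k'=36): chars_in_quartet=1 acc=0x24 bytes_emitted=0
After char 1 ('k'=36): chars_in_quartet=2 acc=0x924 bytes_emitted=0
After char 2 ('m'=38): chars_in_quartet=3 acc=0x24926 bytes_emitted=0
After char 3 ('1'=53): chars_in_quartet=4 acc=0x9249B5 -> emit 92 49 B5, reset; bytes_emitted=3
After char 4 ('Q'=16): chars_in_quartet=1 acc=0x10 bytes_emitted=3
After char 5 ('8'=60): chars_in_quartet=2 acc=0x43C bytes_emitted=3
After char 6 ('0'=52): chars_in_quartet=3 acc=0x10F34 bytes_emitted=3
After char 7 ('L'=11): chars_in_quartet=4 acc=0x43CD0B -> emit 43 CD 0B, reset; bytes_emitted=6
After char 8 ('L'=11): chars_in_quartet=1 acc=0xB bytes_emitted=6
After char 9 ('O'=14): chars_in_quartet=2 acc=0x2CE bytes_emitted=6
After char 10 ('0'=52): chars_in_quartet=3 acc=0xB3B4 bytes_emitted=6
Padding '=': partial quartet acc=0xB3B4 -> emit 2C ED; bytes_emitted=8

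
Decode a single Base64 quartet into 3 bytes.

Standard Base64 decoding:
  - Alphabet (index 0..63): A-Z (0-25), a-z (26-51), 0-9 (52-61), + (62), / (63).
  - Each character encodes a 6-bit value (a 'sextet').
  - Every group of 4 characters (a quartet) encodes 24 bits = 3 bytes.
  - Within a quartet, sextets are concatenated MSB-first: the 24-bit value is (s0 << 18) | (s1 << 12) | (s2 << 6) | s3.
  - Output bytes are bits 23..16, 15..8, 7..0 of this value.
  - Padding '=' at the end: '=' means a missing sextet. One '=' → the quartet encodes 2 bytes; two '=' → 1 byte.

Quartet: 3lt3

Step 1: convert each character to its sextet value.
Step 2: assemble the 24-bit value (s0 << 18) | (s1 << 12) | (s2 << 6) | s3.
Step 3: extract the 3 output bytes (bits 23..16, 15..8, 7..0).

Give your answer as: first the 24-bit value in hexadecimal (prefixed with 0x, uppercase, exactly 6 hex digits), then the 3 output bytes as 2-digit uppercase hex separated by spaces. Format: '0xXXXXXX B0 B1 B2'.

Sextets: 3=55, l=37, t=45, 3=55
24-bit: (55<<18) | (37<<12) | (45<<6) | 55
      = 0xDC0000 | 0x025000 | 0x000B40 | 0x000037
      = 0xDE5B77
Bytes: (v>>16)&0xFF=DE, (v>>8)&0xFF=5B, v&0xFF=77

Answer: 0xDE5B77 DE 5B 77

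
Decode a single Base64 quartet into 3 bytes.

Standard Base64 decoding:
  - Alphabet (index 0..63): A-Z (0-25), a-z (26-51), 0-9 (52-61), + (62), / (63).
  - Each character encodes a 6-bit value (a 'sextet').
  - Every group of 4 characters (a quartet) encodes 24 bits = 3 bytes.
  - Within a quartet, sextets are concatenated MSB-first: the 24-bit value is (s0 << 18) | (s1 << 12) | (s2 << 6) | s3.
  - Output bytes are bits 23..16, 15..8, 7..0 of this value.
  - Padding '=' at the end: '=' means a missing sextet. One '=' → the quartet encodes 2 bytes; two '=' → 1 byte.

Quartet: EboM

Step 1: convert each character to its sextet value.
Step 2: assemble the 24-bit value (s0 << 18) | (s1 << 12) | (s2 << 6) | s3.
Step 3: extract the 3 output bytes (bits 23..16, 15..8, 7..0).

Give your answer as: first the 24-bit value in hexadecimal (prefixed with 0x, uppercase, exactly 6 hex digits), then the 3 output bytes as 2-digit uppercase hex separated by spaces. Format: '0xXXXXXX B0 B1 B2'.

Answer: 0x11BA0C 11 BA 0C

Derivation:
Sextets: E=4, b=27, o=40, M=12
24-bit: (4<<18) | (27<<12) | (40<<6) | 12
      = 0x100000 | 0x01B000 | 0x000A00 | 0x00000C
      = 0x11BA0C
Bytes: (v>>16)&0xFF=11, (v>>8)&0xFF=BA, v&0xFF=0C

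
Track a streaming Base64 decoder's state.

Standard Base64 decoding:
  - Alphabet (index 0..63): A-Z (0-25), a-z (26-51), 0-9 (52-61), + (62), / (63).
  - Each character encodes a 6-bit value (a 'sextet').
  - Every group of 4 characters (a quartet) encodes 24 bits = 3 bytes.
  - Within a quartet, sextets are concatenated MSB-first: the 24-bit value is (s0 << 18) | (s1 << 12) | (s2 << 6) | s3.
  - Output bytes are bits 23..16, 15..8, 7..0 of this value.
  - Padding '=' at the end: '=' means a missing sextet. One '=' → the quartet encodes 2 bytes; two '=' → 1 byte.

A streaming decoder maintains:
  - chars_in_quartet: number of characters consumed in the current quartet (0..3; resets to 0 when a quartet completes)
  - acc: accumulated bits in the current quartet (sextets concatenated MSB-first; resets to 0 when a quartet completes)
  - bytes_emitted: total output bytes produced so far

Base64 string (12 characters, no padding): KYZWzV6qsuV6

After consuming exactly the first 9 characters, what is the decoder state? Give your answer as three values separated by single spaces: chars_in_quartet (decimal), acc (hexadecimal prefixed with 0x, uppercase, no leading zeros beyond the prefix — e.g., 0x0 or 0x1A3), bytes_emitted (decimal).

After char 0 ('K'=10): chars_in_quartet=1 acc=0xA bytes_emitted=0
After char 1 ('Y'=24): chars_in_quartet=2 acc=0x298 bytes_emitted=0
After char 2 ('Z'=25): chars_in_quartet=3 acc=0xA619 bytes_emitted=0
After char 3 ('W'=22): chars_in_quartet=4 acc=0x298656 -> emit 29 86 56, reset; bytes_emitted=3
After char 4 ('z'=51): chars_in_quartet=1 acc=0x33 bytes_emitted=3
After char 5 ('V'=21): chars_in_quartet=2 acc=0xCD5 bytes_emitted=3
After char 6 ('6'=58): chars_in_quartet=3 acc=0x3357A bytes_emitted=3
After char 7 ('q'=42): chars_in_quartet=4 acc=0xCD5EAA -> emit CD 5E AA, reset; bytes_emitted=6
After char 8 ('s'=44): chars_in_quartet=1 acc=0x2C bytes_emitted=6

Answer: 1 0x2C 6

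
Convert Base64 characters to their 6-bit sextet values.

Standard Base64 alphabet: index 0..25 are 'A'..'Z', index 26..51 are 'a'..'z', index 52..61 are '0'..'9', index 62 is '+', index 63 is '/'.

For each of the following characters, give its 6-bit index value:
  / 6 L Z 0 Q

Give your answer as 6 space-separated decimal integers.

Answer: 63 58 11 25 52 16

Derivation:
'/': index 63
'6': 0..9 range, 52 + ord('6') − ord('0') = 58
'L': A..Z range, ord('L') − ord('A') = 11
'Z': A..Z range, ord('Z') − ord('A') = 25
'0': 0..9 range, 52 + ord('0') − ord('0') = 52
'Q': A..Z range, ord('Q') − ord('A') = 16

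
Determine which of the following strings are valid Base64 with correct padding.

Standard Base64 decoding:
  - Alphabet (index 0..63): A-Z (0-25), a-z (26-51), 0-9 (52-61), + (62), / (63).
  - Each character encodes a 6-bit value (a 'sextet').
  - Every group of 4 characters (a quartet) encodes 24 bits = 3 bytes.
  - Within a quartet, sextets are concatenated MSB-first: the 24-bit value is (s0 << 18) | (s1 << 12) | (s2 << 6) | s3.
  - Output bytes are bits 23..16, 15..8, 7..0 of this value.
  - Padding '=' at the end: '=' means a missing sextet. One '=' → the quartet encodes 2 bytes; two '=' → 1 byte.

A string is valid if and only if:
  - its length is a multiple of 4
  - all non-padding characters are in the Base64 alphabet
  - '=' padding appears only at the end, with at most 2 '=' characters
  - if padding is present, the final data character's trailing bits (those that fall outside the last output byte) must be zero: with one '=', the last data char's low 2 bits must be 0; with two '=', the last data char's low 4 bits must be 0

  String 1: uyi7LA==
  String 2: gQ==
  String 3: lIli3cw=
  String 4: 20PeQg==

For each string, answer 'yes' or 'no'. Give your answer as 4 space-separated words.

String 1: 'uyi7LA==' → valid
String 2: 'gQ==' → valid
String 3: 'lIli3cw=' → valid
String 4: '20PeQg==' → valid

Answer: yes yes yes yes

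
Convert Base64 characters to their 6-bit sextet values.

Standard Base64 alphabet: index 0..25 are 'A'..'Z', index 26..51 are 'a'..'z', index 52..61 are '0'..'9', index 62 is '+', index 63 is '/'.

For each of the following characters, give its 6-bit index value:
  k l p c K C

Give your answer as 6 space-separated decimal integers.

'k': a..z range, 26 + ord('k') − ord('a') = 36
'l': a..z range, 26 + ord('l') − ord('a') = 37
'p': a..z range, 26 + ord('p') − ord('a') = 41
'c': a..z range, 26 + ord('c') − ord('a') = 28
'K': A..Z range, ord('K') − ord('A') = 10
'C': A..Z range, ord('C') − ord('A') = 2

Answer: 36 37 41 28 10 2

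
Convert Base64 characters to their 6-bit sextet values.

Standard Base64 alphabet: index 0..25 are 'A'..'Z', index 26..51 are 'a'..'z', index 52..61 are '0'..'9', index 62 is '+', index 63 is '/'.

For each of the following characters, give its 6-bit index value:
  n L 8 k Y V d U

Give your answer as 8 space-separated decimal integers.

Answer: 39 11 60 36 24 21 29 20

Derivation:
'n': a..z range, 26 + ord('n') − ord('a') = 39
'L': A..Z range, ord('L') − ord('A') = 11
'8': 0..9 range, 52 + ord('8') − ord('0') = 60
'k': a..z range, 26 + ord('k') − ord('a') = 36
'Y': A..Z range, ord('Y') − ord('A') = 24
'V': A..Z range, ord('V') − ord('A') = 21
'd': a..z range, 26 + ord('d') − ord('a') = 29
'U': A..Z range, ord('U') − ord('A') = 20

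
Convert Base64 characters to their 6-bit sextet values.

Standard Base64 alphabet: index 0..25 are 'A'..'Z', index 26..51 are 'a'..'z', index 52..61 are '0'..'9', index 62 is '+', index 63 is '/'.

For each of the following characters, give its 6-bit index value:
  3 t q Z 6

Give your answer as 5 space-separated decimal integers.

'3': 0..9 range, 52 + ord('3') − ord('0') = 55
't': a..z range, 26 + ord('t') − ord('a') = 45
'q': a..z range, 26 + ord('q') − ord('a') = 42
'Z': A..Z range, ord('Z') − ord('A') = 25
'6': 0..9 range, 52 + ord('6') − ord('0') = 58

Answer: 55 45 42 25 58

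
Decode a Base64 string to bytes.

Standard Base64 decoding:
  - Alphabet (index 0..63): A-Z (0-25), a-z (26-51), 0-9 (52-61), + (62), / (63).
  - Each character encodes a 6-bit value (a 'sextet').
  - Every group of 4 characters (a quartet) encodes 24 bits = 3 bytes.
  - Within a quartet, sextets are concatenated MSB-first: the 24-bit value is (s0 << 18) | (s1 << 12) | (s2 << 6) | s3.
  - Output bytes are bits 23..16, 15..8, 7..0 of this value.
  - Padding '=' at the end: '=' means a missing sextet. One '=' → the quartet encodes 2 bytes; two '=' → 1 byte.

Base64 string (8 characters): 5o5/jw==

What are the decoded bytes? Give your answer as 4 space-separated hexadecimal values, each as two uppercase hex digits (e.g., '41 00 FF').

After char 0 ('5'=57): chars_in_quartet=1 acc=0x39 bytes_emitted=0
After char 1 ('o'=40): chars_in_quartet=2 acc=0xE68 bytes_emitted=0
After char 2 ('5'=57): chars_in_quartet=3 acc=0x39A39 bytes_emitted=0
After char 3 ('/'=63): chars_in_quartet=4 acc=0xE68E7F -> emit E6 8E 7F, reset; bytes_emitted=3
After char 4 ('j'=35): chars_in_quartet=1 acc=0x23 bytes_emitted=3
After char 5 ('w'=48): chars_in_quartet=2 acc=0x8F0 bytes_emitted=3
Padding '==': partial quartet acc=0x8F0 -> emit 8F; bytes_emitted=4

Answer: E6 8E 7F 8F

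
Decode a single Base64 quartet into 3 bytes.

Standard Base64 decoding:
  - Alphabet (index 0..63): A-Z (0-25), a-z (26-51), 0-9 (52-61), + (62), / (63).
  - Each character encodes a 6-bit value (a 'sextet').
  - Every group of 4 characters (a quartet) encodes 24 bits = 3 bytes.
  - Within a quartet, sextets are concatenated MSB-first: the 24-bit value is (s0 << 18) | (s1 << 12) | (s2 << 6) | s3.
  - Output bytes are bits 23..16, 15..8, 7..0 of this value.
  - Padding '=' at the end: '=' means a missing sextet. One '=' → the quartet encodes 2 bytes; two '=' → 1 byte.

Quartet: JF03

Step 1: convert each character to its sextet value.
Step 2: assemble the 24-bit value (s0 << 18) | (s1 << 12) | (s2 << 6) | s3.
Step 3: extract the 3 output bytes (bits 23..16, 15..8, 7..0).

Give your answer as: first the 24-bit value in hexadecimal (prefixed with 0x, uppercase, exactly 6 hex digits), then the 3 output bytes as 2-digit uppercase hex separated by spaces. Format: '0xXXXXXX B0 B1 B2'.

Sextets: J=9, F=5, 0=52, 3=55
24-bit: (9<<18) | (5<<12) | (52<<6) | 55
      = 0x240000 | 0x005000 | 0x000D00 | 0x000037
      = 0x245D37
Bytes: (v>>16)&0xFF=24, (v>>8)&0xFF=5D, v&0xFF=37

Answer: 0x245D37 24 5D 37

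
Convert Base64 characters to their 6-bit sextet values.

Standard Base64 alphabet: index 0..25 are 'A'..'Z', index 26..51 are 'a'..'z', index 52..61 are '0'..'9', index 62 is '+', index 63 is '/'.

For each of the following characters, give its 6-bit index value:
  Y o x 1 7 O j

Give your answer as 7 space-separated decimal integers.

Answer: 24 40 49 53 59 14 35

Derivation:
'Y': A..Z range, ord('Y') − ord('A') = 24
'o': a..z range, 26 + ord('o') − ord('a') = 40
'x': a..z range, 26 + ord('x') − ord('a') = 49
'1': 0..9 range, 52 + ord('1') − ord('0') = 53
'7': 0..9 range, 52 + ord('7') − ord('0') = 59
'O': A..Z range, ord('O') − ord('A') = 14
'j': a..z range, 26 + ord('j') − ord('a') = 35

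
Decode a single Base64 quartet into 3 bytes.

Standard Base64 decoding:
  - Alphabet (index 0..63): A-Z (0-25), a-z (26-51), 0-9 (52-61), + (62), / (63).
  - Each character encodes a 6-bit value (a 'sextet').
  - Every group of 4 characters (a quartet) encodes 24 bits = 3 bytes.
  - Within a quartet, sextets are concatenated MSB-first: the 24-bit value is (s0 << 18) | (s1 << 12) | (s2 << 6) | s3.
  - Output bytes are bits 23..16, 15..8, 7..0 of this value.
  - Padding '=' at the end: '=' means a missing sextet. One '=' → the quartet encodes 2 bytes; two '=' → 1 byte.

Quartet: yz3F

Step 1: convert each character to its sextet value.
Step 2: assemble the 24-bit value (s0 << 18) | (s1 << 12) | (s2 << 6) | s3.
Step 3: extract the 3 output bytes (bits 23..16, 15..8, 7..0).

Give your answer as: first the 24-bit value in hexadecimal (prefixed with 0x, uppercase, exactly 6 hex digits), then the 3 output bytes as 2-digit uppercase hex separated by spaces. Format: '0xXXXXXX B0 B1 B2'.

Answer: 0xCB3DC5 CB 3D C5

Derivation:
Sextets: y=50, z=51, 3=55, F=5
24-bit: (50<<18) | (51<<12) | (55<<6) | 5
      = 0xC80000 | 0x033000 | 0x000DC0 | 0x000005
      = 0xCB3DC5
Bytes: (v>>16)&0xFF=CB, (v>>8)&0xFF=3D, v&0xFF=C5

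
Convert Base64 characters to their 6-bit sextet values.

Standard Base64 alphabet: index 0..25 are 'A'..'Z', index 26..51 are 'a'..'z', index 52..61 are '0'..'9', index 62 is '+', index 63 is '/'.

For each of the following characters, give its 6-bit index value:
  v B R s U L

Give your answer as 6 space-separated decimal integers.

'v': a..z range, 26 + ord('v') − ord('a') = 47
'B': A..Z range, ord('B') − ord('A') = 1
'R': A..Z range, ord('R') − ord('A') = 17
's': a..z range, 26 + ord('s') − ord('a') = 44
'U': A..Z range, ord('U') − ord('A') = 20
'L': A..Z range, ord('L') − ord('A') = 11

Answer: 47 1 17 44 20 11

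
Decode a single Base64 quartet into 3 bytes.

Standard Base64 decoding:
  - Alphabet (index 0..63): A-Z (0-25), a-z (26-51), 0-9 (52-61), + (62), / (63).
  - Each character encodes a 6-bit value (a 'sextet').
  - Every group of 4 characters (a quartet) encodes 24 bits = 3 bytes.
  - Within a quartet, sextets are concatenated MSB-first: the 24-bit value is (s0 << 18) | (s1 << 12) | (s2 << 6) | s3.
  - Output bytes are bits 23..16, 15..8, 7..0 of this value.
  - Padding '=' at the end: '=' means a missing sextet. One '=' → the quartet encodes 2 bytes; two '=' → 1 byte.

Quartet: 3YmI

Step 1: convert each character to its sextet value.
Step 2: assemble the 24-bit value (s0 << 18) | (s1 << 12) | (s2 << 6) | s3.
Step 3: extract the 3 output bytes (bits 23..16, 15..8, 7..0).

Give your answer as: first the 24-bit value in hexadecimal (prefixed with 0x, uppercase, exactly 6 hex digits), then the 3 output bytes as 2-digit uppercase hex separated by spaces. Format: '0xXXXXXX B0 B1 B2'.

Answer: 0xDD8988 DD 89 88

Derivation:
Sextets: 3=55, Y=24, m=38, I=8
24-bit: (55<<18) | (24<<12) | (38<<6) | 8
      = 0xDC0000 | 0x018000 | 0x000980 | 0x000008
      = 0xDD8988
Bytes: (v>>16)&0xFF=DD, (v>>8)&0xFF=89, v&0xFF=88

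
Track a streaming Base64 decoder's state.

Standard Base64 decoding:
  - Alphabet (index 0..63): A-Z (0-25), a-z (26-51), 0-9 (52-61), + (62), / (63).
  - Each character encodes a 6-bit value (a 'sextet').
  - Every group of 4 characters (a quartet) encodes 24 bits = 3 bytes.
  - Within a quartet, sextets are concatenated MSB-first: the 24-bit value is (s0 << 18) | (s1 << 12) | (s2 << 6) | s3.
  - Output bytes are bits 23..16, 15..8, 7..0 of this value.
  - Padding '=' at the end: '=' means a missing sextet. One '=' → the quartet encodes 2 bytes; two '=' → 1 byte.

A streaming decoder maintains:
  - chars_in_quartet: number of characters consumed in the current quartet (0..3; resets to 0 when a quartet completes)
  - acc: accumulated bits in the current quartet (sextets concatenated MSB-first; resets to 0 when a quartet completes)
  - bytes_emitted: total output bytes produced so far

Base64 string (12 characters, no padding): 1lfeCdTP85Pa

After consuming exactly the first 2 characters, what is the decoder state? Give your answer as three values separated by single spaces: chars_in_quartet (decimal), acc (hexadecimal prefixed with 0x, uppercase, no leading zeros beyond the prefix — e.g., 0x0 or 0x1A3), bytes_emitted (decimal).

Answer: 2 0xD65 0

Derivation:
After char 0 ('1'=53): chars_in_quartet=1 acc=0x35 bytes_emitted=0
After char 1 ('l'=37): chars_in_quartet=2 acc=0xD65 bytes_emitted=0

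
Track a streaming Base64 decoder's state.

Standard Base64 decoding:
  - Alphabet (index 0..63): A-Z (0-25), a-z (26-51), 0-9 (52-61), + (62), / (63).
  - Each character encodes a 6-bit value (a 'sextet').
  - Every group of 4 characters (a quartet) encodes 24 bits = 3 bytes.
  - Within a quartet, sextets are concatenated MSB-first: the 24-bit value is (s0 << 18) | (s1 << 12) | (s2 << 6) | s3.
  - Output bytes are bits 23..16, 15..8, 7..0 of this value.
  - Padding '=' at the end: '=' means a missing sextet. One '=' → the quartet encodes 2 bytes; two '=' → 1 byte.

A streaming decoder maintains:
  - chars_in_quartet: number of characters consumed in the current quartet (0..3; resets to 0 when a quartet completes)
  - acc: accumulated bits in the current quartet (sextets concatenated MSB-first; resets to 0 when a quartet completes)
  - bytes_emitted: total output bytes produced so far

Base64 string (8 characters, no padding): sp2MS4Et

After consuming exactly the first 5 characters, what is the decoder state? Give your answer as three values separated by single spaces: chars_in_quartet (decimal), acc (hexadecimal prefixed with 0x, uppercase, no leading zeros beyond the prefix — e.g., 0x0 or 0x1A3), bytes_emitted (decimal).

After char 0 ('s'=44): chars_in_quartet=1 acc=0x2C bytes_emitted=0
After char 1 ('p'=41): chars_in_quartet=2 acc=0xB29 bytes_emitted=0
After char 2 ('2'=54): chars_in_quartet=3 acc=0x2CA76 bytes_emitted=0
After char 3 ('M'=12): chars_in_quartet=4 acc=0xB29D8C -> emit B2 9D 8C, reset; bytes_emitted=3
After char 4 ('S'=18): chars_in_quartet=1 acc=0x12 bytes_emitted=3

Answer: 1 0x12 3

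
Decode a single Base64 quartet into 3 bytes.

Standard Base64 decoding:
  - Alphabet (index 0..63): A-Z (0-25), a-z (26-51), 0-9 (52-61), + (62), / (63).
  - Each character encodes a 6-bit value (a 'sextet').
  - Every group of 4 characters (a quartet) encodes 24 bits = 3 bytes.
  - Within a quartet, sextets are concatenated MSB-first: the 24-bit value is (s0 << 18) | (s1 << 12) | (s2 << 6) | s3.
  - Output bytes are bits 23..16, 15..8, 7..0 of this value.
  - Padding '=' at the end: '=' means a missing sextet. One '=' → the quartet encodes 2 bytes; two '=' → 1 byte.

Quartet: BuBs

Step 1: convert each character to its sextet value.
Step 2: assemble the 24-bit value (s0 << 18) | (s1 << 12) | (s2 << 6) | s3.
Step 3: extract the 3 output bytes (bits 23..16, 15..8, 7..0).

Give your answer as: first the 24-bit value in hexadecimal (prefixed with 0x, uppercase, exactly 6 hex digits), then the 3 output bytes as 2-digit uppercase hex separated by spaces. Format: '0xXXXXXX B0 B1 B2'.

Sextets: B=1, u=46, B=1, s=44
24-bit: (1<<18) | (46<<12) | (1<<6) | 44
      = 0x040000 | 0x02E000 | 0x000040 | 0x00002C
      = 0x06E06C
Bytes: (v>>16)&0xFF=06, (v>>8)&0xFF=E0, v&0xFF=6C

Answer: 0x06E06C 06 E0 6C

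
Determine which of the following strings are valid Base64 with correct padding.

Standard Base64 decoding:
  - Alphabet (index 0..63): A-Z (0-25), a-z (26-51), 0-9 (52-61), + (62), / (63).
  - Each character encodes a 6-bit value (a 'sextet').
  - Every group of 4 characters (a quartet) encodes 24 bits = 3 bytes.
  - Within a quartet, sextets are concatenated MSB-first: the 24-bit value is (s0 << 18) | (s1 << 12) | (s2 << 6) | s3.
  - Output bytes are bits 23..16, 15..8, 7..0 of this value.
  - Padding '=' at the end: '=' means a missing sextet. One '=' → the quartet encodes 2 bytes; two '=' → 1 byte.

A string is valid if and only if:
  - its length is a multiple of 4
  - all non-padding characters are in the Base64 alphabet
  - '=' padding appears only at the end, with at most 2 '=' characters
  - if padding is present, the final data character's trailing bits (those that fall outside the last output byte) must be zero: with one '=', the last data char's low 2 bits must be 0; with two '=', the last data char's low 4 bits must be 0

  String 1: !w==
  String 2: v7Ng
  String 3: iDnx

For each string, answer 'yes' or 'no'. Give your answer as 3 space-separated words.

Answer: no yes yes

Derivation:
String 1: '!w==' → invalid (bad char(s): ['!'])
String 2: 'v7Ng' → valid
String 3: 'iDnx' → valid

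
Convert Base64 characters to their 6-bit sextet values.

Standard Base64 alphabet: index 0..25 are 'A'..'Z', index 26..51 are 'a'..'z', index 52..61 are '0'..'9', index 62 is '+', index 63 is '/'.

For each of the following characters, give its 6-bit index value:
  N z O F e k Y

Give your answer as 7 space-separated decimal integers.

'N': A..Z range, ord('N') − ord('A') = 13
'z': a..z range, 26 + ord('z') − ord('a') = 51
'O': A..Z range, ord('O') − ord('A') = 14
'F': A..Z range, ord('F') − ord('A') = 5
'e': a..z range, 26 + ord('e') − ord('a') = 30
'k': a..z range, 26 + ord('k') − ord('a') = 36
'Y': A..Z range, ord('Y') − ord('A') = 24

Answer: 13 51 14 5 30 36 24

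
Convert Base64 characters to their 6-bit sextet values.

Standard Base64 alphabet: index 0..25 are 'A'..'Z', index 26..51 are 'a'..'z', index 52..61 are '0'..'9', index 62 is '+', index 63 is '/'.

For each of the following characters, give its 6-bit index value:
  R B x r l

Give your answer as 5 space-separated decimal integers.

Answer: 17 1 49 43 37

Derivation:
'R': A..Z range, ord('R') − ord('A') = 17
'B': A..Z range, ord('B') − ord('A') = 1
'x': a..z range, 26 + ord('x') − ord('a') = 49
'r': a..z range, 26 + ord('r') − ord('a') = 43
'l': a..z range, 26 + ord('l') − ord('a') = 37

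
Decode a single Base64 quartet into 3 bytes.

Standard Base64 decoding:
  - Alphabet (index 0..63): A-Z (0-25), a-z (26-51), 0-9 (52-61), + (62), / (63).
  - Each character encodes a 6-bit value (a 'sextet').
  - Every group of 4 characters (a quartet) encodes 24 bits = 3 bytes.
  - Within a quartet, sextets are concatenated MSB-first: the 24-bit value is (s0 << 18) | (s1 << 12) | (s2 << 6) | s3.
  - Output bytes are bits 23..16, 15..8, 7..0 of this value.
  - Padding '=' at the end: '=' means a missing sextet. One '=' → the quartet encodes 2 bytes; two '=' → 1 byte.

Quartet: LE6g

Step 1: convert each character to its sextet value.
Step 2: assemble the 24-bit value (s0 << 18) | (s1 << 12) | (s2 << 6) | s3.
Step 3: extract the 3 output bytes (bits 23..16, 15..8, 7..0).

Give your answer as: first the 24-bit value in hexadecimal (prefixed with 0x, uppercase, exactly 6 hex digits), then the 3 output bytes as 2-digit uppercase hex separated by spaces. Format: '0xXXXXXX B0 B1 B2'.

Sextets: L=11, E=4, 6=58, g=32
24-bit: (11<<18) | (4<<12) | (58<<6) | 32
      = 0x2C0000 | 0x004000 | 0x000E80 | 0x000020
      = 0x2C4EA0
Bytes: (v>>16)&0xFF=2C, (v>>8)&0xFF=4E, v&0xFF=A0

Answer: 0x2C4EA0 2C 4E A0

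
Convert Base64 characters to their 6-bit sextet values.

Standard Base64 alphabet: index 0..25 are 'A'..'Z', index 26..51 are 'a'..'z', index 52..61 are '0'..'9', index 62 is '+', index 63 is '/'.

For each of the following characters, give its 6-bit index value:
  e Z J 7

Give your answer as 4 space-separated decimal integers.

Answer: 30 25 9 59

Derivation:
'e': a..z range, 26 + ord('e') − ord('a') = 30
'Z': A..Z range, ord('Z') − ord('A') = 25
'J': A..Z range, ord('J') − ord('A') = 9
'7': 0..9 range, 52 + ord('7') − ord('0') = 59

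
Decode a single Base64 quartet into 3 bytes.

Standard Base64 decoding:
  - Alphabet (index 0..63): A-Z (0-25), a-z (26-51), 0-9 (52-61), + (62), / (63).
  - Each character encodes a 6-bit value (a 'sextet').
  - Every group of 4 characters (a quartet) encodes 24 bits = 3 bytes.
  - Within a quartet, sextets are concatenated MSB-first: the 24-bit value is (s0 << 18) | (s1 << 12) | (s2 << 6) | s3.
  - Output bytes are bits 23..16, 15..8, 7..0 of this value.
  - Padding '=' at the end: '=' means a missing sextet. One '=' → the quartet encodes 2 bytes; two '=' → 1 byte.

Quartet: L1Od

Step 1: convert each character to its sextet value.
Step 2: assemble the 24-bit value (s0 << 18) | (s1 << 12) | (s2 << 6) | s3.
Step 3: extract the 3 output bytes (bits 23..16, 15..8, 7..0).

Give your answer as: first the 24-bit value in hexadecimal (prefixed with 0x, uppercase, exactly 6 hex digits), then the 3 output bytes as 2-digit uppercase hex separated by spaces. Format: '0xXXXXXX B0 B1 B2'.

Answer: 0x2F539D 2F 53 9D

Derivation:
Sextets: L=11, 1=53, O=14, d=29
24-bit: (11<<18) | (53<<12) | (14<<6) | 29
      = 0x2C0000 | 0x035000 | 0x000380 | 0x00001D
      = 0x2F539D
Bytes: (v>>16)&0xFF=2F, (v>>8)&0xFF=53, v&0xFF=9D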